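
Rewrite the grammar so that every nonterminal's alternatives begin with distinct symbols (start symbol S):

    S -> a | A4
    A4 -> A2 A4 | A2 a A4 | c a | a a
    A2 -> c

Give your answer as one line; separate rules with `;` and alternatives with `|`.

A4 has alternatives sharing prefix 'A2': factor to A4 → A2 A4' with A4' → A4 | a A4.

S -> a | A4; A4 -> c a | a a | A2 A4'; A2 -> c; A4' -> A4 | a A4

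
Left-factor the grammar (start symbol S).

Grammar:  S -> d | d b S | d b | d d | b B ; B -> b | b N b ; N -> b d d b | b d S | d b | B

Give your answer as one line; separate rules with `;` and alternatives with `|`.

S has alternatives sharing prefix 'd': factor to S → d S' with S' → ε | b S | b | d.
B has alternatives sharing prefix 'b': factor to B → b B' with B' → ε | N b.
N has alternatives sharing prefix 'b d': factor to N → b d N' with N' → d b | S.
S' has alternatives sharing prefix 'b': factor to S' → b S'' with S'' → S | ε.

S -> b B | d S'; B -> b B'; N -> d b | B | b d N'; S' -> ε | d | b S''; B' -> ε | N b; N' -> d b | S; S'' -> S | ε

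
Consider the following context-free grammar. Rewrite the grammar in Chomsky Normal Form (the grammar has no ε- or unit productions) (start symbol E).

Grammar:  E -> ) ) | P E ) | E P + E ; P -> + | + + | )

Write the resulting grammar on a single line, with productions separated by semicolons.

Introduce a nonterminal for each terminal appearing in a rule of length ≥ 2: X1 → ), X2 → +.
Binarize each right-hand side of length ≥ 3 by chaining fresh nonterminals (Y1, Y2, …): affected rules were E → P E X1; E → E P X2 E.

E -> X1 X1 | P Y1 | E Y2; P -> + | X2 X2 | ); X1 -> ); X2 -> +; Y1 -> E X1; Y2 -> P Y3; Y3 -> X2 E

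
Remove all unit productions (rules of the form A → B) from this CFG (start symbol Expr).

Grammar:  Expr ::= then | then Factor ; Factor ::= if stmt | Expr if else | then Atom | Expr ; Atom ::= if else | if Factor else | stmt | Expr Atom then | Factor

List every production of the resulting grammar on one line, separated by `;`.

Unit pairs: Atom ⇒* {Expr, Factor}; Factor ⇒* {Expr}.
Replace each nonterminal's rules with the union of the non-unit rules of every nonterminal it unit-derives.

Expr ::= then | then Factor; Factor ::= if stmt | Expr if else | then Atom | then | then Factor; Atom ::= if else | if Factor else | stmt | Expr Atom then | if stmt | Expr if else | then Atom | then | then Factor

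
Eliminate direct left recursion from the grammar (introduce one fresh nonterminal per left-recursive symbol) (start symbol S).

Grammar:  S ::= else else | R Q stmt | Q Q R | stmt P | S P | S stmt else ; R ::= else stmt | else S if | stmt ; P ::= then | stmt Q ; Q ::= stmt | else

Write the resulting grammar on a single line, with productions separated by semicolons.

Directly left-recursive nonterminal: S.
For S: α = {P, stmt else}, β = {else else, R Q stmt, Q Q R, stmt P}. Rewrite as S → β S' and S' → α S' | ε.

S ::= else else S' | R Q stmt S' | Q Q R S' | stmt P S'; R ::= else stmt | else S if | stmt; P ::= then | stmt Q; Q ::= stmt | else; S' ::= P S' | stmt else S' | ε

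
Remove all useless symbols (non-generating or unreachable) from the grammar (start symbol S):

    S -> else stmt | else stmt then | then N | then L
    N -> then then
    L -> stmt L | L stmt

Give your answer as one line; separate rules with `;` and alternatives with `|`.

Generating nonterminals: {N, S}.
Reachable from S after that: {N, S}.
Removed useless symbols: {L} and every production mentioning them.

S -> else stmt | else stmt then | then N; N -> then then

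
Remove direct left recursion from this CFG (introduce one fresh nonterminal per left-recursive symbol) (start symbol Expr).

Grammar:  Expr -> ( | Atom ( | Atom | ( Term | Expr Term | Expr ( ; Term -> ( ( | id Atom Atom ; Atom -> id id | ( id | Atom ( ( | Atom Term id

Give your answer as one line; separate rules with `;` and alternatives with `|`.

Expr -> ( Expr1 | Atom ( Expr1 | Atom Expr1 | ( Term Expr1; Term -> ( ( | id Atom Atom; Atom -> id id Atom1 | ( id Atom1; Expr1 -> Term Expr1 | ( Expr1 | ε; Atom1 -> ( ( Atom1 | Term id Atom1 | ε

Left recursion appears on Expr, Atom.
For Expr: α = {Term, (}, β = {(, Atom (, Atom, ( Term}. Rewrite as Expr → β Expr1 and Expr1 → α Expr1 | ε.
For Atom: α = {( (, Term id}, β = {id id, ( id}. Rewrite as Atom → β Atom1 and Atom1 → α Atom1 | ε.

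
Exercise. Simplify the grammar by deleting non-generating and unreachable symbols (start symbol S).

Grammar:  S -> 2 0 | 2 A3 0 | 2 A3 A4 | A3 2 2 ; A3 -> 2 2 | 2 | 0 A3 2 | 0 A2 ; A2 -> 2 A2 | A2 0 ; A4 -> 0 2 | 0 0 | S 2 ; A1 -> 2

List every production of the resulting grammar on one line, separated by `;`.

Generating nonterminals: {A1, A3, A4, S}.
Reachable from S after that: {A3, A4, S}.
Removed useless symbols: {A1, A2} and every production mentioning them.

S -> 2 0 | 2 A3 0 | 2 A3 A4 | A3 2 2; A3 -> 2 2 | 2 | 0 A3 2; A4 -> 0 2 | 0 0 | S 2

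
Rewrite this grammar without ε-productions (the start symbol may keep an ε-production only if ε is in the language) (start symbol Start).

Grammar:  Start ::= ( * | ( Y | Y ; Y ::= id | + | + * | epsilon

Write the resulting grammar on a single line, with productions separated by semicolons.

Nullable set = {Start, Y}.
ε ∈ L(G) since Start is nullable, so keep Start → ε.
For each production, add variants omitting each subset of nullable occurrences: Start → ( Y gives ( Y | (.

Start ::= ( * | ( Y | ( | Y | epsilon; Y ::= id | + | + *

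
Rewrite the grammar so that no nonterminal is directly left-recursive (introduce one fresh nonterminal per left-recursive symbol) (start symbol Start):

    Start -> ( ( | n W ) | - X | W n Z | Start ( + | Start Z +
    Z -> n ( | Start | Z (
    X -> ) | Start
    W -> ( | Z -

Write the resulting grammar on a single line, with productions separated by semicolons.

Start -> ( ( Start1 | n W ) Start1 | - X Start1 | W n Z Start1; Z -> n ( Z1 | Start Z1; X -> ) | Start; W -> ( | Z -; Start1 -> ( + Start1 | Z + Start1 | ε; Z1 -> ( Z1 | ε

Left recursion appears on Start, Z.
For Start: α = {( +, Z +}, β = {( (, n W ), - X, W n Z}. Rewrite as Start → β Start1 and Start1 → α Start1 | ε.
For Z: α = {(}, β = {n (, Start}. Rewrite as Z → β Z1 and Z1 → α Z1 | ε.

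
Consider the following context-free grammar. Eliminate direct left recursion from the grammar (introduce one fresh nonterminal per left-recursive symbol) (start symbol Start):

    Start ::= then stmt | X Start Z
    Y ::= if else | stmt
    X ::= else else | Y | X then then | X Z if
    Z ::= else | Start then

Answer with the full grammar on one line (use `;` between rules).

Directly left-recursive nonterminal: X.
For X: α = {then then, Z if}, β = {else else, Y}. Rewrite as X → β X1 and X1 → α X1 | ε.

Start ::= then stmt | X Start Z; Y ::= if else | stmt; X ::= else else X1 | Y X1; Z ::= else | Start then; X1 ::= then then X1 | Z if X1 | ε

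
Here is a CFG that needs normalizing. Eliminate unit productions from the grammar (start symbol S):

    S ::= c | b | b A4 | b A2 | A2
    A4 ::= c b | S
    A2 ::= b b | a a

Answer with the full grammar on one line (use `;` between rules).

Unit pairs: A4 ⇒* {A2, S}; S ⇒* {A2}.
Replace each nonterminal's rules with the union of the non-unit rules of every nonterminal it unit-derives.

S ::= b b | a a | c | b | b A4 | b A2; A4 ::= c b | b b | a a | c | b | b A4 | b A2; A2 ::= b b | a a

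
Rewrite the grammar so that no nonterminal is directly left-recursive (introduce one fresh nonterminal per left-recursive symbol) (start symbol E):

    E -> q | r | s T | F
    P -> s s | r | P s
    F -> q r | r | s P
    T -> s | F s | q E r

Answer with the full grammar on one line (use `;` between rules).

E -> q | r | s T | F; P -> s s P' | r P'; F -> q r | r | s P; T -> s | F s | q E r; P' -> s P' | ε

Left recursion appears on P.
For P: α = {s}, β = {s s, r}. Rewrite as P → β P' and P' → α P' | ε.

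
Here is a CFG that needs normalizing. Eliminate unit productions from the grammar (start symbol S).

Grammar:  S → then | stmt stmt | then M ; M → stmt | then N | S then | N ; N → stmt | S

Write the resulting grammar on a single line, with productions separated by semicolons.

S → then | stmt stmt | then M; M → then | stmt stmt | then M | stmt | then N | S then; N → then | stmt stmt | then M | stmt

Unit pairs: M ⇒* {N, S}; N ⇒* {S}.
Replace each nonterminal's rules with the union of the non-unit rules of every nonterminal it unit-derives.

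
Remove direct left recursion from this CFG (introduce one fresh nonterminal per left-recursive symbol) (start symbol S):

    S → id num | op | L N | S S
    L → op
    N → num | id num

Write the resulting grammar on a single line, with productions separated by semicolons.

S → id num S' | op S' | L N S'; L → op; N → num | id num; S' → S S' | ε

S is directly left-recursive.
For S: α = {S}, β = {id num, op, L N}. Rewrite as S → β S' and S' → α S' | ε.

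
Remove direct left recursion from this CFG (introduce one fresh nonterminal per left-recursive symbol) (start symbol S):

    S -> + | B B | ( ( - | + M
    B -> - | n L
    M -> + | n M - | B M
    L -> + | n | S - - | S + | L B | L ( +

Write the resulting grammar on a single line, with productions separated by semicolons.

Left recursion appears on L.
For L: α = {B, ( +}, β = {+, n, S - -, S +}. Rewrite as L → β L' and L' → α L' | ε.

S -> + | B B | ( ( - | + M; B -> - | n L; M -> + | n M - | B M; L -> + L' | n L' | S - - L' | S + L'; L' -> B L' | ( + L' | ε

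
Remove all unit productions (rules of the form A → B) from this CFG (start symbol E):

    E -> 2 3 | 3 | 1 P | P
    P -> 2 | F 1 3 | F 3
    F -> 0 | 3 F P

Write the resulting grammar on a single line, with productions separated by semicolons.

E -> 2 3 | 3 | 1 P | 2 | F 1 3 | F 3; P -> 2 | F 1 3 | F 3; F -> 0 | 3 F P

Unit pairs: E ⇒* {P}.
Replace each nonterminal's rules with the union of the non-unit rules of every nonterminal it unit-derives.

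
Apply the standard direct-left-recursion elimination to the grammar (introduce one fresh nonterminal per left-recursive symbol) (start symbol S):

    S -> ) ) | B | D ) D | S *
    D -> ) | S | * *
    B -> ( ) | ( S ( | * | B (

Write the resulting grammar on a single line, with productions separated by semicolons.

S -> ) ) S' | B S' | D ) D S'; D -> ) | S | * *; B -> ( ) B' | ( S ( B' | * B'; S' -> * S' | ε; B' -> ( B' | ε

Directly left-recursive nonterminals: S, B.
For S: α = {*}, β = {) ), B, D ) D}. Rewrite as S → β S' and S' → α S' | ε.
For B: α = {(}, β = {( ), ( S (, *}. Rewrite as B → β B' and B' → α B' | ε.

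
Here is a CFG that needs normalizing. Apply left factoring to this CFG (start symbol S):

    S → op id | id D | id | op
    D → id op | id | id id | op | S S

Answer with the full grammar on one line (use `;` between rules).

S has alternatives sharing prefix 'op': factor to S → op S' with S' → id | ε.
S has alternatives sharing prefix 'id': factor to S → id S'' with S'' → D | ε.
D has alternatives sharing prefix 'id': factor to D → id D' with D' → op | ε | id.

S → op S' | id S''; D → op | S S | id D'; S' → id | eps; S'' → D | eps; D' → op | eps | id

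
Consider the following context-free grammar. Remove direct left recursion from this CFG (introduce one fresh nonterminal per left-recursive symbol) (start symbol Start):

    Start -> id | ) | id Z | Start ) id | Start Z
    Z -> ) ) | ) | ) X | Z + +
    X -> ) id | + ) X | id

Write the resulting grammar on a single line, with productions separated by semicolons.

Directly left-recursive nonterminals: Start, Z.
For Start: α = {) id, Z}, β = {id, ), id Z}. Rewrite as Start → β Start1 and Start1 → α Start1 | ε.
For Z: α = {+ +}, β = {) ), ), ) X}. Rewrite as Z → β Z1 and Z1 → α Z1 | ε.

Start -> id Start1 | ) Start1 | id Z Start1; Z -> ) ) Z1 | ) Z1 | ) X Z1; X -> ) id | + ) X | id; Start1 -> ) id Start1 | Z Start1 | ε; Z1 -> + + Z1 | ε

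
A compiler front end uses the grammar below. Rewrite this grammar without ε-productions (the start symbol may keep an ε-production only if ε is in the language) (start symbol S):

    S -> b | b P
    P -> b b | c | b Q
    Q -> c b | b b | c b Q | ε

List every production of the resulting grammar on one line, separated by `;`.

The nullable symbols are {Q}.
ε ∉ L(G), so no ε-production is kept.
Add the nullable-subset variants: P → b Q gives b Q | b.

S -> b | b P; P -> b b | c | b Q | b; Q -> c b | b b | c b Q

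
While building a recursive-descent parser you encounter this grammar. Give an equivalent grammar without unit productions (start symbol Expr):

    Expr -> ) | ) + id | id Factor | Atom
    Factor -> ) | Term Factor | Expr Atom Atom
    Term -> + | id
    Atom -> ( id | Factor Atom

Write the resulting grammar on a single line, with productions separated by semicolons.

Unit pairs: Expr ⇒* {Atom}.
For every A with A ⇒* B via unit rules, add B's non-unit alternatives to A; then delete every rule of the form X → Y.

Expr -> ( id | Factor Atom | ) | ) + id | id Factor; Factor -> ) | Term Factor | Expr Atom Atom; Term -> + | id; Atom -> ( id | Factor Atom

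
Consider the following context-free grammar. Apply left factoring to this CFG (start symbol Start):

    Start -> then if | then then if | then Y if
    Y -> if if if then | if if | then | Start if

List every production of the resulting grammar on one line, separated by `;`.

Start -> then Start1; Y -> then | Start if | if if Y1; Start1 -> if | then if | Y if; Y1 -> if then | ε

Start has alternatives sharing prefix 'then': factor to Start → then Start1 with Start1 → if | then if | Y if.
Y has alternatives sharing prefix 'if if': factor to Y → if if Y1 with Y1 → if then | ε.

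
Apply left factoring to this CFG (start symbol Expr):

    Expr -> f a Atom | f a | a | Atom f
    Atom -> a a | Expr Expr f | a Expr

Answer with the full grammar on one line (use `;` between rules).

Expr -> a | Atom f | f a Expr1; Atom -> Expr Expr f | a Atom1; Expr1 -> Atom | ε; Atom1 -> a | Expr

Expr has alternatives sharing prefix 'f a': factor to Expr → f a Expr1 with Expr1 → Atom | ε.
Atom has alternatives sharing prefix 'a': factor to Atom → a Atom1 with Atom1 → a | Expr.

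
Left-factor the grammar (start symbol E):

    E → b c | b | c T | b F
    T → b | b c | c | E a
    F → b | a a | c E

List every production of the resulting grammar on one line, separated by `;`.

E → c T | b E'; T → c | E a | b T'; F → b | a a | c E; E' → c | ε | F; T' → ε | c

E has alternatives sharing prefix 'b': factor to E → b E' with E' → c | ε | F.
T has alternatives sharing prefix 'b': factor to T → b T' with T' → ε | c.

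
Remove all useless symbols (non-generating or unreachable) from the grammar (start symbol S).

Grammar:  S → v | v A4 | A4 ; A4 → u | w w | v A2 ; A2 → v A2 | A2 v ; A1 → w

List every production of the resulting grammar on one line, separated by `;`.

S → v | v A4 | A4; A4 → u | w w

Generating nonterminals: {A1, A4, S}.
Reachable from S after that: {A4, S}.
Removed useless symbols: {A1, A2} and every production mentioning them.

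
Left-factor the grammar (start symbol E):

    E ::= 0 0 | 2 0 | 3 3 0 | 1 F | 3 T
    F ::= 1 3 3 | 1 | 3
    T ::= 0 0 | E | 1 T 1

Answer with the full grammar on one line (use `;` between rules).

E has alternatives sharing prefix '3': factor to E → 3 E' with E' → 3 0 | T.
F has alternatives sharing prefix '1': factor to F → 1 F' with F' → 3 3 | ε.

E ::= 0 0 | 2 0 | 1 F | 3 E'; F ::= 3 | 1 F'; T ::= 0 0 | E | 1 T 1; E' ::= 3 0 | T; F' ::= 3 3 | ε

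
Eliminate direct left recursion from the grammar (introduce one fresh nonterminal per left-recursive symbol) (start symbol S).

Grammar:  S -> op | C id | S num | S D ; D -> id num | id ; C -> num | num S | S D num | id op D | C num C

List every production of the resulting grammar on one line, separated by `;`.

S -> op S' | C id S'; D -> id num | id; C -> num C' | num S C' | S D num C' | id op D C'; S' -> num S' | D S' | ε; C' -> num C C' | ε

S, C are directly left-recursive.
For S: α = {num, D}, β = {op, C id}. Rewrite as S → β S' and S' → α S' | ε.
For C: α = {num C}, β = {num, num S, S D num, id op D}. Rewrite as C → β C' and C' → α C' | ε.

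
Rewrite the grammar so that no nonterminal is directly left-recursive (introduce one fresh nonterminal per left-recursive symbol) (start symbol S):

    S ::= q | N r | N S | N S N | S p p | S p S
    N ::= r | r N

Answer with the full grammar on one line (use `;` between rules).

S ::= q S' | N r S' | N S S' | N S N S'; N ::= r | r N; S' ::= p p S' | p S S' | ε

Directly left-recursive nonterminal: S.
For S: α = {p p, p S}, β = {q, N r, N S, N S N}. Rewrite as S → β S' and S' → α S' | ε.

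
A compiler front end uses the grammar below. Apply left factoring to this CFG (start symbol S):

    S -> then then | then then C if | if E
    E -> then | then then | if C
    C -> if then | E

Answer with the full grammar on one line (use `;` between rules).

S -> if E | then then S'; E -> if C | then E'; C -> if then | E; S' -> ε | C if; E' -> ε | then

S has alternatives sharing prefix 'then then': factor to S → then then S' with S' → ε | C if.
E has alternatives sharing prefix 'then': factor to E → then E' with E' → ε | then.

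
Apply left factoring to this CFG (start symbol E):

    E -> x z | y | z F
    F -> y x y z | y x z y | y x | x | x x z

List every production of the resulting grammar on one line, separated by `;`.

E -> x z | y | z F; F -> y x F' | x F''; F' -> y z | z y | epsilon; F'' -> epsilon | x z

F has alternatives sharing prefix 'y x': factor to F → y x F' with F' → y z | z y | ε.
F has alternatives sharing prefix 'x': factor to F → x F'' with F'' → ε | x z.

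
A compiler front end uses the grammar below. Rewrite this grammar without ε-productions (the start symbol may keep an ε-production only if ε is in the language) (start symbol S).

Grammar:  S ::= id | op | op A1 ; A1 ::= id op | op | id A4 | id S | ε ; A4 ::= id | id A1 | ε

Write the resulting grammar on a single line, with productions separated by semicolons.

S ::= id | op | op A1; A1 ::= id op | op | id A4 | id | id S; A4 ::= id | id A1

Nullable set = {A1, A4}.
ε ∉ L(G), so no ε-production is kept.
Add the nullable-subset variants: A1 → id A4 gives id A4 | id.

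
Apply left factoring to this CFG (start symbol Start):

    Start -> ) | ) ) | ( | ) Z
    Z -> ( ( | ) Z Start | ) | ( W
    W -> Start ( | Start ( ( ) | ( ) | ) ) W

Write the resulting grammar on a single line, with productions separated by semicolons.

Start -> ( | ) Start1; Z -> ( Z1 | ) Z2; W -> ( ) | ) ) W | Start ( W1; Start1 -> eps | ) | Z; Z1 -> ( | W; Z2 -> Z Start | eps; W1 -> eps | ( )

Start has alternatives sharing prefix ')': factor to Start → ) Start1 with Start1 → ε | ) | Z.
Z has alternatives sharing prefix '(': factor to Z → ( Z1 with Z1 → ( | W.
Z has alternatives sharing prefix ')': factor to Z → ) Z2 with Z2 → Z Start | ε.
W has alternatives sharing prefix 'Start (': factor to W → Start ( W1 with W1 → ε | ( ).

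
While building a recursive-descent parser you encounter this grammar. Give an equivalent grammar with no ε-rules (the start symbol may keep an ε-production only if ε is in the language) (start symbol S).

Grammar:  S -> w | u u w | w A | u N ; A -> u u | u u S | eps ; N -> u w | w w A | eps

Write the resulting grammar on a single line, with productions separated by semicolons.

S -> w | u u w | w A | u N | u; A -> u u | u u S; N -> u w | w w A | w w

Nullable set = {A, N}.
ε ∉ L(G), so no ε-production is kept.
For each production, add variants omitting each subset of nullable occurrences: S → u N gives u N | u. N → w w A gives w w A | w w.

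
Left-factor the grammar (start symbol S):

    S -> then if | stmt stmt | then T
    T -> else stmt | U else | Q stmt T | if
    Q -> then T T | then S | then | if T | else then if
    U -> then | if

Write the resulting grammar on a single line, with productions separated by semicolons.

S -> stmt stmt | then S'; T -> else stmt | U else | Q stmt T | if; Q -> if T | else then if | then Q'; U -> then | if; S' -> if | T; Q' -> T T | S | ε

S has alternatives sharing prefix 'then': factor to S → then S' with S' → if | T.
Q has alternatives sharing prefix 'then': factor to Q → then Q' with Q' → T T | S | ε.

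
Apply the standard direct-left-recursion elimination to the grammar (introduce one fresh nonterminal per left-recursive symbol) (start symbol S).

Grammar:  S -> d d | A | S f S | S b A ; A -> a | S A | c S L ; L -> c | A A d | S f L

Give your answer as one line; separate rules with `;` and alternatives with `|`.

S is directly left-recursive.
For S: α = {f S, b A}, β = {d d, A}. Rewrite as S → β S' and S' → α S' | ε.

S -> d d S' | A S'; A -> a | S A | c S L; L -> c | A A d | S f L; S' -> f S S' | b A S' | ε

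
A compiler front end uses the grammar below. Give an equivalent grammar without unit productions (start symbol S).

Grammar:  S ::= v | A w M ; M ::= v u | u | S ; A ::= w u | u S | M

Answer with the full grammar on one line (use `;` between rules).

Unit pairs: A ⇒* {M, S}; M ⇒* {S}.
For each unit pair (A, B), copy every non-unit production of B to A, then drop all unit productions.

S ::= v | A w M; M ::= v | A w M | v u | u; A ::= v | A w M | w u | u S | v u | u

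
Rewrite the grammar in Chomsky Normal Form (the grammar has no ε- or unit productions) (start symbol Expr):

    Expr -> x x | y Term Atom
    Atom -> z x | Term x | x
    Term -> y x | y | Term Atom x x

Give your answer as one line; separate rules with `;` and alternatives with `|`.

Introduce a nonterminal for each terminal appearing in a rule of length ≥ 2: X1 → x, X2 → y, X3 → z.
Binarize each right-hand side of length ≥ 3 by chaining fresh nonterminals (Y1, Y2, …): affected rules were Expr → X2 Term Atom; Term → Term Atom X1 X1.

Expr -> X1 X1 | X2 Y1; Atom -> X3 X1 | Term X1 | x; Term -> X2 X1 | y | Term Y2; X1 -> x; X2 -> y; X3 -> z; Y1 -> Term Atom; Y2 -> Atom Y3; Y3 -> X1 X1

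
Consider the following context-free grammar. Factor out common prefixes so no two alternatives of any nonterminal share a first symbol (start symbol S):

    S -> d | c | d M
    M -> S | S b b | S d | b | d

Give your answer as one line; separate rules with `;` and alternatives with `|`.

S has alternatives sharing prefix 'd': factor to S → d S' with S' → ε | M.
M has alternatives sharing prefix 'S': factor to M → S M' with M' → ε | b b | d.

S -> c | d S'; M -> b | d | S M'; S' -> eps | M; M' -> eps | b b | d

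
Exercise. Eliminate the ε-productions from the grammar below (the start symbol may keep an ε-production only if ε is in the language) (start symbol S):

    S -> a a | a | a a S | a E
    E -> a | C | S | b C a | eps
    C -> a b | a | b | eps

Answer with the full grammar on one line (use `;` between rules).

S -> a a | a | a a S | a E; E -> a | C | S | b C a | b a; C -> a b | a | b

The nullable symbols are {C, E}.
ε ∉ L(G), so no ε-production is kept.
For each production, add variants omitting each subset of nullable occurrences: E → b C a gives b C a | b a.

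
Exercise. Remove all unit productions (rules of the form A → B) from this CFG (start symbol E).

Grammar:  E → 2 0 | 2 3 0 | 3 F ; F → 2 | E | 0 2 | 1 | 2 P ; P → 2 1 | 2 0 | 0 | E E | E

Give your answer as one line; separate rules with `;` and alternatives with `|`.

E → 2 0 | 2 3 0 | 3 F; F → 2 0 | 2 3 0 | 3 F | 2 | 0 2 | 1 | 2 P; P → 2 0 | 2 3 0 | 3 F | 2 1 | 0 | E E

Unit pairs: F ⇒* {E}; P ⇒* {E}.
Replace each nonterminal's rules with the union of the non-unit rules of every nonterminal it unit-derives.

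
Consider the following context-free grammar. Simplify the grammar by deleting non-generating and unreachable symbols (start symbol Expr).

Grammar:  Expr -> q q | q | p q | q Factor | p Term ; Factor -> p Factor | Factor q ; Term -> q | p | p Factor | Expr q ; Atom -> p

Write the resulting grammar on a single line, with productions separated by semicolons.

Generating nonterminals: {Atom, Expr, Term}.
Reachable from Expr after that: {Expr, Term}.
Removed useless symbols: {Atom, Factor} and every production mentioning them.

Expr -> q q | q | p q | p Term; Term -> q | p | Expr q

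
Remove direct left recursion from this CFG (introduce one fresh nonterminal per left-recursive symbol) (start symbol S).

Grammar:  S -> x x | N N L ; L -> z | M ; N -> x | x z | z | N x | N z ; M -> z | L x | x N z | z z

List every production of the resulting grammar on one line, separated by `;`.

S -> x x | N N L; L -> z | M; N -> x N' | x z N' | z N'; M -> z | L x | x N z | z z; N' -> x N' | z N' | ε

N is directly left-recursive.
For N: α = {x, z}, β = {x, x z, z}. Rewrite as N → β N' and N' → α N' | ε.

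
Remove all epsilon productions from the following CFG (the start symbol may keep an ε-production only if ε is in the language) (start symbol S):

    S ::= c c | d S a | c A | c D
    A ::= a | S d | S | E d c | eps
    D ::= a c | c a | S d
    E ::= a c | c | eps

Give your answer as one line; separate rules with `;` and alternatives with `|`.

S ::= c c | d S a | c A | c | c D; A ::= a | S d | S | E d c | d c; D ::= a c | c a | S d; E ::= a c | c

The nullable symbols are {A, E}.
ε ∉ L(G), so no ε-production is kept.
Expand every rule over subsets of its nullable positions: S → c A gives c A | c. A → E d c gives E d c | d c.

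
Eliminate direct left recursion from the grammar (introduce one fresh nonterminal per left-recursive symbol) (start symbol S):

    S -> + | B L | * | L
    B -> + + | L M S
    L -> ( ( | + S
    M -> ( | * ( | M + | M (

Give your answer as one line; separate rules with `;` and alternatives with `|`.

S -> + | B L | * | L; B -> + + | L M S; L -> ( ( | + S; M -> ( M' | * ( M'; M' -> + M' | ( M' | eps

M is directly left-recursive.
For M: α = {+, (}, β = {(, * (}. Rewrite as M → β M' and M' → α M' | ε.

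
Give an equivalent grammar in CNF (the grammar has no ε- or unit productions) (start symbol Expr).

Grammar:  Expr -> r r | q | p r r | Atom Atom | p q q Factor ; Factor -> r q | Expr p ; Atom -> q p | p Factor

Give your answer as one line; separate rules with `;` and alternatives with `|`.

Introduce a nonterminal for each terminal appearing in a rule of length ≥ 2: X1 → r, X2 → p, X3 → q.
Binarize each right-hand side of length ≥ 3 by chaining fresh nonterminals (Y1, Y2, …): affected rules were Expr → X2 X1 X1; Expr → X2 X3 X3 Factor.

Expr -> X1 X1 | q | X2 Y1 | Atom Atom | X2 Y2; Factor -> X1 X3 | Expr X2; Atom -> X3 X2 | X2 Factor; X1 -> r; X2 -> p; X3 -> q; Y1 -> X1 X1; Y2 -> X3 Y3; Y3 -> X3 Factor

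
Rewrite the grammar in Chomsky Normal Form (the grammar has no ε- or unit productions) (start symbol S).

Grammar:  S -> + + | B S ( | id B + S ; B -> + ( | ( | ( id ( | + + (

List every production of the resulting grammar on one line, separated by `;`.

S -> X1 X1 | B Y1 | X3 Y2; B -> X1 X2 | ( | X2 Y4 | X1 Y5; X1 -> +; X2 -> (; X3 -> id; Y1 -> S X2; Y2 -> B Y3; Y3 -> X1 S; Y4 -> X3 X2; Y5 -> X1 X2

Introduce a nonterminal for each terminal appearing in a rule of length ≥ 2: X1 → +, X2 → (, X3 → id.
Binarize each right-hand side of length ≥ 3 by chaining fresh nonterminals (Y1, Y2, …): affected rules were S → B S X2; S → X3 B X1 S; B → X2 X3 X2; B → X1 X1 X2.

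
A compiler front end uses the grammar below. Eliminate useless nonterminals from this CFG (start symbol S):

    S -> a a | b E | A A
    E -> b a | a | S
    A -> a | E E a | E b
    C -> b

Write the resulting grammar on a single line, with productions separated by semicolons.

Generating nonterminals: {A, C, E, S}.
Reachable from S after that: {A, E, S}.
Removed useless symbols: {C} and every production mentioning them.

S -> a a | b E | A A; E -> b a | a | S; A -> a | E E a | E b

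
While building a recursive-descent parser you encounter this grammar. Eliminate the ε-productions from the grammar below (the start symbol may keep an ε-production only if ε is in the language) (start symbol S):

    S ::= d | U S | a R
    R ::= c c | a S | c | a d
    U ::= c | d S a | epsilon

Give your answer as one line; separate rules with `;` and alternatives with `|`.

S ::= d | U S | a R; R ::= c c | a S | c | a d; U ::= c | d S a

Nullable nonterminals: {U}.
ε ∉ L(G), so no ε-production is kept.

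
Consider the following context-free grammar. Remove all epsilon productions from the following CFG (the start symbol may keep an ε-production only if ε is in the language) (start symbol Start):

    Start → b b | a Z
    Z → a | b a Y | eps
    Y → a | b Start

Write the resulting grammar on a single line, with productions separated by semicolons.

Nullable nonterminals: {Z}.
ε ∉ L(G), so no ε-production is kept.
Expand every rule over subsets of its nullable positions: Start → a Z gives a Z | a.

Start → b b | a Z | a; Z → a | b a Y; Y → a | b Start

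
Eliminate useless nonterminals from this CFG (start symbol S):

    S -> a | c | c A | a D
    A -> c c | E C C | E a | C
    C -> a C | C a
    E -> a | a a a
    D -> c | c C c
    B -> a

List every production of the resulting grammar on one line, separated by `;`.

Generating nonterminals: {A, B, D, E, S}.
Reachable from S after that: {A, D, E, S}.
Removed useless symbols: {B, C} and every production mentioning them.

S -> a | c | c A | a D; A -> c c | E a; E -> a | a a a; D -> c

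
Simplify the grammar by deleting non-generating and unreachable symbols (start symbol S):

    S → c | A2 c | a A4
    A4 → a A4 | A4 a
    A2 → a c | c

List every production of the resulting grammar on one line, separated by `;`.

S → c | A2 c; A2 → a c | c

Generating nonterminals: {A2, S}.
Reachable from S after that: {A2, S}.
Removed useless symbols: {A4} and every production mentioning them.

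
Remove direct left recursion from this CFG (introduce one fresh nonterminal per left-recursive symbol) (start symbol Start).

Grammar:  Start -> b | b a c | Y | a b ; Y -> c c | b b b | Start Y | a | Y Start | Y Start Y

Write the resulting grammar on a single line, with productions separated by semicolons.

Start -> b | b a c | Y | a b; Y -> c c Y1 | b b b Y1 | Start Y Y1 | a Y1; Y1 -> Start Y1 | Start Y Y1 | ε

Left recursion appears on Y.
For Y: α = {Start, Start Y}, β = {c c, b b b, Start Y, a}. Rewrite as Y → β Y1 and Y1 → α Y1 | ε.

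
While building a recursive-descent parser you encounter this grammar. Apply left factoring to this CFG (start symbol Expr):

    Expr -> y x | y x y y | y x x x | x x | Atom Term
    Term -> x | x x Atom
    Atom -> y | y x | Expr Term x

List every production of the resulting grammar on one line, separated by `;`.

Expr has alternatives sharing prefix 'y x': factor to Expr → y x Expr1 with Expr1 → ε | y y | x x.
Term has alternatives sharing prefix 'x': factor to Term → x Term1 with Term1 → ε | x Atom.
Atom has alternatives sharing prefix 'y': factor to Atom → y Atom1 with Atom1 → ε | x.

Expr -> x x | Atom Term | y x Expr1; Term -> x Term1; Atom -> Expr Term x | y Atom1; Expr1 -> ε | y y | x x; Term1 -> ε | x Atom; Atom1 -> ε | x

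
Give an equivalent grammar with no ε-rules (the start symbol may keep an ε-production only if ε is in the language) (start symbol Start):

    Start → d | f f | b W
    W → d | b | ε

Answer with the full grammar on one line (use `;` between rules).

Nullable nonterminals: {W}.
ε ∉ L(G), so no ε-production is kept.
For each production, add variants omitting each subset of nullable occurrences: Start → b W gives b W | b.

Start → d | f f | b W | b; W → d | b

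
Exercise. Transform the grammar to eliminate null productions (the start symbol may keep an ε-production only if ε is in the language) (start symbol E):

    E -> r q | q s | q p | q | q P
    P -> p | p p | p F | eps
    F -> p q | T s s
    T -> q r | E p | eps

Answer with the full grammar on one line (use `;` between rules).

E -> r q | q s | q p | q | q P; P -> p | p p | p F; F -> p q | T s s | s s; T -> q r | E p

Nullable set = {P, T}.
ε ∉ L(G), so no ε-production is kept.
Add the nullable-subset variants: F → T s s gives T s s | s s.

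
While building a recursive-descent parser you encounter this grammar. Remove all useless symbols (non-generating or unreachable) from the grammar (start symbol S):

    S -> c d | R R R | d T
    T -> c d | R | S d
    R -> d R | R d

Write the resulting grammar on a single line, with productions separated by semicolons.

S -> c d | d T; T -> c d | S d

Generating nonterminals: {S, T}.
Reachable from S after that: {S, T}.
Removed useless symbols: {R} and every production mentioning them.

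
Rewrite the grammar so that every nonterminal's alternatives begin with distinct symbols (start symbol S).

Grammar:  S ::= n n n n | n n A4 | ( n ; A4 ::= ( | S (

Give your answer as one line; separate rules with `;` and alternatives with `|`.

S ::= ( n | n n S'; A4 ::= ( | S (; S' ::= n n | A4

S has alternatives sharing prefix 'n n': factor to S → n n S' with S' → n n | A4.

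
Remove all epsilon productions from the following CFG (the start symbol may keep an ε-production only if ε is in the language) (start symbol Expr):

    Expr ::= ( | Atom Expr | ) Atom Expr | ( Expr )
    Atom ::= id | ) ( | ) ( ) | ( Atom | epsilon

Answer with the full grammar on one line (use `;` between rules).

Expr ::= ( | Atom Expr | ) Atom Expr | ) Expr | ( Expr ); Atom ::= id | ) ( | ) ( ) | ( Atom | (

Nullable nonterminals: {Atom}.
ε ∉ L(G), so no ε-production is kept.
Add the nullable-subset variants: Expr → ) Atom Expr gives ) Atom Expr | ) Expr. Atom → ( Atom gives ( Atom | (.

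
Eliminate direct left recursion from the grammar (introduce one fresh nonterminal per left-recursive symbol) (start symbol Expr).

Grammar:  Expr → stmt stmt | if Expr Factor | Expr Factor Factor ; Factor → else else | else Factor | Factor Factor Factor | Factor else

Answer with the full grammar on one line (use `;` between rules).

Expr, Factor are directly left-recursive.
For Expr: α = {Factor Factor}, β = {stmt stmt, if Expr Factor}. Rewrite as Expr → β Expr1 and Expr1 → α Expr1 | ε.
For Factor: α = {Factor Factor, else}, β = {else else, else Factor}. Rewrite as Factor → β Factor1 and Factor1 → α Factor1 | ε.

Expr → stmt stmt Expr1 | if Expr Factor Expr1; Factor → else else Factor1 | else Factor Factor1; Expr1 → Factor Factor Expr1 | epsilon; Factor1 → Factor Factor Factor1 | else Factor1 | epsilon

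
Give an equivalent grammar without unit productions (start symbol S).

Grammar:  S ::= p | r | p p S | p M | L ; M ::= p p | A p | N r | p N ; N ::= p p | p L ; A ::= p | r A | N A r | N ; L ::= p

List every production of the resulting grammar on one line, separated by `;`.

Unit pairs: A ⇒* {N}; S ⇒* {L}.
For each unit pair (A, B), copy every non-unit production of B to A, then drop all unit productions.

S ::= p | r | p p S | p M; M ::= p p | A p | N r | p N; N ::= p p | p L; A ::= p p | p L | p | r A | N A r; L ::= p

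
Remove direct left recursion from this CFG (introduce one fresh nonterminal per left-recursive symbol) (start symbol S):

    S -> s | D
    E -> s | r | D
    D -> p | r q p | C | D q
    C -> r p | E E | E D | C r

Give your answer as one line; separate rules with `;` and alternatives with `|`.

S -> s | D; E -> s | r | D; D -> p D' | r q p D' | C D'; C -> r p C' | E E C' | E D C'; D' -> q D' | ε; C' -> r C' | ε

Left recursion appears on D, C.
For D: α = {q}, β = {p, r q p, C}. Rewrite as D → β D' and D' → α D' | ε.
For C: α = {r}, β = {r p, E E, E D}. Rewrite as C → β C' and C' → α C' | ε.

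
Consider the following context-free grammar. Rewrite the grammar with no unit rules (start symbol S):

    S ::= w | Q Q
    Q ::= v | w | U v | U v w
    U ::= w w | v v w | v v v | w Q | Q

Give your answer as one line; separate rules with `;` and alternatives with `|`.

Unit pairs: U ⇒* {Q}.
Replace each nonterminal's rules with the union of the non-unit rules of every nonterminal it unit-derives.

S ::= w | Q Q; Q ::= v | w | U v | U v w; U ::= w w | v v w | v v v | w Q | v | w | U v | U v w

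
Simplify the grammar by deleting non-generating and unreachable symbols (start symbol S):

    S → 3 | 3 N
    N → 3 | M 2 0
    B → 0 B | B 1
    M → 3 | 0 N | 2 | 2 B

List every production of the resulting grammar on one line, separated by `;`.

S → 3 | 3 N; N → 3 | M 2 0; M → 3 | 0 N | 2

Generating nonterminals: {M, N, S}.
Reachable from S after that: {M, N, S}.
Removed useless symbols: {B} and every production mentioning them.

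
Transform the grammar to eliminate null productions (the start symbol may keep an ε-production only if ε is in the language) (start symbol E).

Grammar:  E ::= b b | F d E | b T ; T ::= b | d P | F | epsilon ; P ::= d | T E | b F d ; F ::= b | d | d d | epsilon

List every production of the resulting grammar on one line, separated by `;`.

The nullable symbols are {F, T}.
ε ∉ L(G), so no ε-production is kept.
Expand every rule over subsets of its nullable positions: E → F d E gives F d E | d E. E → b T gives b T | b. P → T E gives T E | E. P → b F d gives b F d | b d.

E ::= b b | F d E | d E | b T | b; T ::= b | d P | F; P ::= d | T E | E | b F d | b d; F ::= b | d | d d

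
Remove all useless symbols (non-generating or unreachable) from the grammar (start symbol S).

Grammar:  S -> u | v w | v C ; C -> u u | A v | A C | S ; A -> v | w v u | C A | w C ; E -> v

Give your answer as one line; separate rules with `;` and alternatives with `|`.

Generating nonterminals: {A, C, E, S}.
Reachable from S after that: {A, C, S}.
Removed useless symbols: {E} and every production mentioning them.

S -> u | v w | v C; C -> u u | A v | A C | S; A -> v | w v u | C A | w C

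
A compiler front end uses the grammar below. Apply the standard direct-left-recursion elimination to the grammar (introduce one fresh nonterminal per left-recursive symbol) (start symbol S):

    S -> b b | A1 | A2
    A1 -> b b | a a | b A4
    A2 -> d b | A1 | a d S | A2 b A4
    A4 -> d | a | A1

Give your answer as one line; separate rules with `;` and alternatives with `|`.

Directly left-recursive nonterminal: A2.
For A2: α = {b A4}, β = {d b, A1, a d S}. Rewrite as A2 → β A2' and A2' → α A2' | ε.

S -> b b | A1 | A2; A1 -> b b | a a | b A4; A2 -> d b A2' | A1 A2' | a d S A2'; A4 -> d | a | A1; A2' -> b A4 A2' | ε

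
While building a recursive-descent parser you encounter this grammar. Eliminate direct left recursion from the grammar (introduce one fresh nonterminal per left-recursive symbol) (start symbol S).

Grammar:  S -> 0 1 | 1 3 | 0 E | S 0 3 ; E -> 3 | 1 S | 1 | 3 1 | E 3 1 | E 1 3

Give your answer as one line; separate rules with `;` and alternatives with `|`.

Directly left-recursive nonterminals: S, E.
For S: α = {0 3}, β = {0 1, 1 3, 0 E}. Rewrite as S → β S' and S' → α S' | ε.
For E: α = {3 1, 1 3}, β = {3, 1 S, 1, 3 1}. Rewrite as E → β E' and E' → α E' | ε.

S -> 0 1 S' | 1 3 S' | 0 E S'; E -> 3 E' | 1 S E' | 1 E' | 3 1 E'; S' -> 0 3 S' | ε; E' -> 3 1 E' | 1 3 E' | ε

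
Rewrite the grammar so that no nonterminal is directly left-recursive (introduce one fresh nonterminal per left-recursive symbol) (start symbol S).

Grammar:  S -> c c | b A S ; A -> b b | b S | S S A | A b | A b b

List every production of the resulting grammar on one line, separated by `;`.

S -> c c | b A S; A -> b b A' | b S A' | S S A A'; A' -> b A' | b b A' | ε

Left recursion appears on A.
For A: α = {b, b b}, β = {b b, b S, S S A}. Rewrite as A → β A' and A' → α A' | ε.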